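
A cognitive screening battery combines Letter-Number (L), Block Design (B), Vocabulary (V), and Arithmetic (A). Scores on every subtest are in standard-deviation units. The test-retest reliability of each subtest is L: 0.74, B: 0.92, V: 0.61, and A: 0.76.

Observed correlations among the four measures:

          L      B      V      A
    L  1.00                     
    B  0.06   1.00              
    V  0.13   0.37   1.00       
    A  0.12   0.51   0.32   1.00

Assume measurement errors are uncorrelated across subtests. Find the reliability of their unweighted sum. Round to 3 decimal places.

0.862

Var(L+B+V+A) = 4 + 2·[0.06 + 0.13 + 0.12 + 0.37 + 0.51 + 0.32] = 4 + 3.02 = 7.02.
With uncorrelated errors the cross-covariances are all true-score covariance, so they carry over unchanged; only the diagonal terms shrink to ρᵢσᵢ².
True-score variance = [0.74 + 0.92 + 0.61 + 0.76] + 3.02 = 3.03 + 3.02 = 6.05.
Reliability = 6.05 / 7.02 = 0.862.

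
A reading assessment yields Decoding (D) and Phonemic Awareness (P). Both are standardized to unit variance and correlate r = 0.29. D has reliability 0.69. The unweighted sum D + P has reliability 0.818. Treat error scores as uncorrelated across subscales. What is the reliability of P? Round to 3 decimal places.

0.840

Var(D+P) = 2 + 2·0.29 = 2.580.
True-score variance = ρ_D + ρ_P + 2·0.29, so 0.818 = (0.69 + ρ_P + 0.58) / 2.580.
ρ_P = 0.818·2.580 − 0.69 − 0.58 = 0.840.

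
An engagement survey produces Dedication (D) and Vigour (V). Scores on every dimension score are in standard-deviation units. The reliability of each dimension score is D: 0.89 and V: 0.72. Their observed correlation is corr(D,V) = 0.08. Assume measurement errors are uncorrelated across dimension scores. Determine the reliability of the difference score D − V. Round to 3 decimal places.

Var(D−V) = 1 + 1 − 2·0.08 = 2 − 0.16 = 1.84.
Under uncorrelated errors the observed covariances equal the true-score covariances, so only the own-variance terms attenuate.
True-score variance = [0.89 + 0.72] − 0.16 = 1.61 − 0.16 = 1.45.
Reliability = 1.45 / 1.84 = 0.788.

0.788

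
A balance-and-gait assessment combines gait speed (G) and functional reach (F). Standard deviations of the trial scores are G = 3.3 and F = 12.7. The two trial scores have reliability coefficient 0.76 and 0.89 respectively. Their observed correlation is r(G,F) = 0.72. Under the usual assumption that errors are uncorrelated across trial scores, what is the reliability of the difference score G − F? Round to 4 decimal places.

Var(G−F) = 3.3² + 12.7² − 2·3.3·12.7·0.72 = 172.18 − 60.3504 = 111.83.
Under uncorrelated errors the observed covariances equal the true-score covariances, so only the own-variance terms attenuate.
True-score variance = [3.3²·0.76 + 12.7²·0.89] − 60.3504 = 151.825 − 60.3504 = 91.4741.
Reliability = 91.4741 / 111.83 = 0.8180.

0.8180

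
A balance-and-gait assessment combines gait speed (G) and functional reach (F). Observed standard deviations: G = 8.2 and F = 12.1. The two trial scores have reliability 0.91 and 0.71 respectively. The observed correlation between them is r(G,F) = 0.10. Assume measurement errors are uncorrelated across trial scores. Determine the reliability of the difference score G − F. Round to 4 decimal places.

0.7497

Var(G−F) = 8.2² + 12.1² − 2·8.2·12.1·0.10 = 213.65 − 19.844 = 193.806.
With uncorrelated errors the cross-covariances are all true-score covariance, so they carry over unchanged; only the diagonal terms shrink to ρᵢσᵢ².
True-score variance = [8.2²·0.91 + 12.1²·0.71] − 19.844 = 165.139 − 19.844 = 145.296.
Reliability = 145.296 / 193.806 = 0.7497.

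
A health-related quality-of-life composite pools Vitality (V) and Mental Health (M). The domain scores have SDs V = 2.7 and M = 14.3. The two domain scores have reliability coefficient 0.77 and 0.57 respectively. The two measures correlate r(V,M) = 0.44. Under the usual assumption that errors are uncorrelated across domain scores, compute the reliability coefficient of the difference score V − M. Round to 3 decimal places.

Var(V−M) = 2.7² + 14.3² − 2·2.7·14.3·0.44 = 211.78 − 33.9768 = 177.803.
With uncorrelated errors the cross-covariances are all true-score covariance, so they carry over unchanged; only the diagonal terms shrink to ρᵢσᵢ².
True-score variance = [2.7²·0.77 + 14.3²·0.57] − 33.9768 = 122.173 − 33.9768 = 88.1958.
Reliability = 88.1958 / 177.803 = 0.496.

0.496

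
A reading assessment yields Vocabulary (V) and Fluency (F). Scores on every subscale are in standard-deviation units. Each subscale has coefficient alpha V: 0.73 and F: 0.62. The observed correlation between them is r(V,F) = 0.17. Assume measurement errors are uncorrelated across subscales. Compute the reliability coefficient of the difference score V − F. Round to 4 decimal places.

0.6084

Var(V−F) = 1 + 1 − 2·0.17 = 2 − 0.34 = 1.66.
Because errors are independent across components, Cov(Tᵢ,Tⱼ) = Cov(Xᵢ,Xⱼ); the off-diagonal part of the true-score variance is the same as above.
True-score variance = [0.73 + 0.62] − 0.34 = 1.35 − 0.34 = 1.01.
Reliability = 1.01 / 1.66 = 0.6084.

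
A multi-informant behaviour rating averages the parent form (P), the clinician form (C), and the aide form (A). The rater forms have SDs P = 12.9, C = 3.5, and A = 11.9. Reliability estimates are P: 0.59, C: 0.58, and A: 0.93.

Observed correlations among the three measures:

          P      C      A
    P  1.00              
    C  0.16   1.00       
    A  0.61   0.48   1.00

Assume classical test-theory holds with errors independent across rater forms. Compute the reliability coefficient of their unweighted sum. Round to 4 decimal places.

0.8518

Var(P+C+A) = 12.9² + 3.5² + 11.9² + 2·[12.9·3.5·0.16 + 12.9·11.9·0.61 + 3.5·11.9·0.48] = 320.27 + 241.714 = 561.984.
Because errors are independent across components, Cov(Tᵢ,Tⱼ) = Cov(Xᵢ,Xⱼ); the off-diagonal part of the true-score variance is the same as above.
True-score variance = [12.9²·0.59 + 3.5²·0.58 + 11.9²·0.93] + 241.714 = 236.984 + 241.714 = 478.698.
Reliability = 478.698 / 561.984 = 0.8518.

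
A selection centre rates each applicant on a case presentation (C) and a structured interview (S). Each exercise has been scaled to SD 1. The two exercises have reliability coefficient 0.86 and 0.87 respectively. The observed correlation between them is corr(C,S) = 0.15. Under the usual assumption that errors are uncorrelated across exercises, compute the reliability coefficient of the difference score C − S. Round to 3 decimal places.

0.841

Var(C−S) = 1 + 1 − 2·0.15 = 2 − 0.3 = 1.7.
Because errors are independent across components, Cov(Tᵢ,Tⱼ) = Cov(Xᵢ,Xⱼ); the off-diagonal part of the true-score variance is the same as above.
True-score variance = [0.86 + 0.87] − 0.3 = 1.73 − 0.3 = 1.43.
Reliability = 1.43 / 1.7 = 0.841.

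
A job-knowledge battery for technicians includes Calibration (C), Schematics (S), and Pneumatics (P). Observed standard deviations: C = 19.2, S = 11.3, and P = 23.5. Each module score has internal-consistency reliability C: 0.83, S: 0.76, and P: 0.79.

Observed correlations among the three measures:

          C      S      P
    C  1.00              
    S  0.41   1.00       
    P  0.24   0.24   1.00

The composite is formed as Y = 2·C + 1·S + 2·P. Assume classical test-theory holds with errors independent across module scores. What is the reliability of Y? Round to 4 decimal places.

Var(Y) = 2²·19.2² + 11.3² + 2²·23.5² + 2·[2·19.2·11.3·0.41 + 4·19.2·23.5·0.24 + 2·11.3·23.5·0.24] = 3811.25 + 1477.05 = 5288.3.
With uncorrelated errors the cross-covariances are all true-score covariance, so they carry over unchanged; only the diagonal terms shrink to ρᵢσᵢ².
True-score variance = [2²·19.2²·0.83 + 11.3²·0.76 + 2²·23.5²·0.79] + 1477.05 = 3066.04 + 1477.05 = 4543.09.
Reliability = 4543.09 / 5288.3 = 0.8591.

0.8591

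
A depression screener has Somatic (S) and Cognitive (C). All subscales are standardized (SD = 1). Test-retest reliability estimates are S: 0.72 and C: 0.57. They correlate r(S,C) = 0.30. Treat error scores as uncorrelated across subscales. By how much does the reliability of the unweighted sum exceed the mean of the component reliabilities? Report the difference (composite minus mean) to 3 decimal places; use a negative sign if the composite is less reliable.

0.082

Var(sum) = 2 + 0.6 = 2.6; true-score variance = 1.29 + 0.6 = 1.89; composite reliability = 0.7269.
Mean component reliability = 0.6450.
Difference = 0.7269 − 0.6450 = 0.082.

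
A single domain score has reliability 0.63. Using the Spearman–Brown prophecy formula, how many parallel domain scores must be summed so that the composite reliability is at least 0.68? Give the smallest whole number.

k ≥ ρ*(1−ρ₁)/(ρ₁(1−ρ*)) = 0.68·0.37 / (0.63·0.32) = 1.248.
Smallest integer k = 2.

2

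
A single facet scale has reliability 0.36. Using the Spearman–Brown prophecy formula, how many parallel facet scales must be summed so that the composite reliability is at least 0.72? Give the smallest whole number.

k ≥ ρ*(1−ρ₁)/(ρ₁(1−ρ*)) = 0.72·0.64 / (0.36·0.28) = 4.571.
Smallest integer k = 5.

5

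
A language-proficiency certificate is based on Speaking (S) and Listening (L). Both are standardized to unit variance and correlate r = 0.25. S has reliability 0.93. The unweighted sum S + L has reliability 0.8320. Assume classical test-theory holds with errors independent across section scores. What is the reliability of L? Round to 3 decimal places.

Var(S+L) = 2 + 2·0.25 = 2.500.
True-score variance = ρ_S + ρ_L + 2·0.25, so 0.8320 = (0.93 + ρ_L + 0.50) / 2.500.
ρ_L = 0.8320·2.500 − 0.93 − 0.50 = 0.650.

0.650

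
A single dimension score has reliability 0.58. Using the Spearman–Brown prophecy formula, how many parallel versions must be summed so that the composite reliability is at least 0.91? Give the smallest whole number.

8

k ≥ ρ*(1−ρ₁)/(ρ₁(1−ρ*)) = 0.91·0.42 / (0.58·0.09) = 7.322.
Smallest integer k = 8.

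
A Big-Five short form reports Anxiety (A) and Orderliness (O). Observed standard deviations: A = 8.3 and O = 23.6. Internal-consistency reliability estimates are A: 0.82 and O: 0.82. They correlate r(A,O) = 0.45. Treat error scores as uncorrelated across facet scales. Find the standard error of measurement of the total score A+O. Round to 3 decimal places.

10.614

Var(total) = 625.85 + 176.292 = 802.142.
True-score variance = 513.197 + 176.292 = 689.489, so reliability = 0.8596.
Error variance = 802.142 − 689.489 = 112.653; SEM = √112.653 = 10.614.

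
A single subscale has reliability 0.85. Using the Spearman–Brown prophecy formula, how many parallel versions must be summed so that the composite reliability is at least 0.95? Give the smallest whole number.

k ≥ ρ*(1−ρ₁)/(ρ₁(1−ρ*)) = 0.95·0.15 / (0.85·0.05) = 3.353.
Smallest integer k = 4.

4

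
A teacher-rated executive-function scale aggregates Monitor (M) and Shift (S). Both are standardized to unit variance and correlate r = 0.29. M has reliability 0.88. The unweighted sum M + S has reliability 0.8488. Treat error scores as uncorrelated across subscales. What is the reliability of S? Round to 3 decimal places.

0.730

Var(M+S) = 2 + 2·0.29 = 2.580.
True-score variance = ρ_M + ρ_S + 2·0.29, so 0.8488 = (0.88 + ρ_S + 0.58) / 2.580.
ρ_S = 0.8488·2.580 − 0.88 − 0.58 = 0.730.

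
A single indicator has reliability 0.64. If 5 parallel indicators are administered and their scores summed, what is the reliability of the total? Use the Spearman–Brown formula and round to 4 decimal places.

ρ_k = kρ / (1 + (k−1)ρ) = 5·0.64 / (1 + 4·0.64) = 3.200 / 3.560 = 0.8989.

0.8989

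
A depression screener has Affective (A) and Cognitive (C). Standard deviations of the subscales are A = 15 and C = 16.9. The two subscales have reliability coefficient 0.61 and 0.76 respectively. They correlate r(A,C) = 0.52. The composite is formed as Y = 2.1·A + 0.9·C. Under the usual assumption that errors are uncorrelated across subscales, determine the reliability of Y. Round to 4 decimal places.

Var(Y) = 2.1²·15² + 0.9²·16.9² + 2·[1.89·15·16.9·0.52] = 1223.59 + 498.28 = 1721.87.
Because errors are independent across components, Cov(Tᵢ,Tⱼ) = Cov(Xᵢ,Xⱼ); the off-diagonal part of the true-score variance is the same as above.
True-score variance = [2.1²·15²·0.61 + 0.9²·16.9²·0.76] + 498.28 = 781.094 + 498.28 = 1279.37.
Reliability = 1279.37 / 1721.87 = 0.7430.

0.7430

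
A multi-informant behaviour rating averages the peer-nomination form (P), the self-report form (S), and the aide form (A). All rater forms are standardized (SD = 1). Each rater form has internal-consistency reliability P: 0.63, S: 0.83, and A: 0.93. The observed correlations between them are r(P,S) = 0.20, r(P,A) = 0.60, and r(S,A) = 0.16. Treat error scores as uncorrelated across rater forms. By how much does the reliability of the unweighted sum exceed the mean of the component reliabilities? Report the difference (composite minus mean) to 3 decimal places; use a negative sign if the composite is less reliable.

0.079

Var(sum) = 3 + 1.92 = 4.92; true-score variance = 2.39 + 1.92 = 4.31; composite reliability = 0.8760.
Mean component reliability = 0.7967.
Difference = 0.8760 − 0.7967 = 0.079.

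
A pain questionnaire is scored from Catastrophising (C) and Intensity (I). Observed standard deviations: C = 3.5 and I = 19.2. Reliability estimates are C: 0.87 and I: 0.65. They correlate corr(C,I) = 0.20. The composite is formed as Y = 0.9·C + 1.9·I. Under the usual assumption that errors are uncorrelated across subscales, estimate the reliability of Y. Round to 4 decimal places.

Var(Y) = 0.9²·3.5² + 1.9²·19.2² + 2·[1.71·3.5·19.2·0.20] = 1340.71 + 45.9648 = 1386.68.
Under uncorrelated errors the observed covariances equal the true-score covariances, so only the own-variance terms attenuate.
True-score variance = [0.9²·3.5²·0.87 + 1.9²·19.2²·0.65] + 45.9648 = 873.646 + 45.9648 = 919.611.
Reliability = 919.611 / 1386.68 = 0.6632.

0.6632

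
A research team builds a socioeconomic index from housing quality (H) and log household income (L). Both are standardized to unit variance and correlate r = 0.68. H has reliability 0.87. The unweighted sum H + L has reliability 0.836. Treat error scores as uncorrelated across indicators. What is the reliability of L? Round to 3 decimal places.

0.579

Var(H+L) = 2 + 2·0.68 = 3.360.
True-score variance = ρ_H + ρ_L + 2·0.68, so 0.836 = (0.87 + ρ_L + 1.36) / 3.360.
ρ_L = 0.836·3.360 − 0.87 − 1.36 = 0.579.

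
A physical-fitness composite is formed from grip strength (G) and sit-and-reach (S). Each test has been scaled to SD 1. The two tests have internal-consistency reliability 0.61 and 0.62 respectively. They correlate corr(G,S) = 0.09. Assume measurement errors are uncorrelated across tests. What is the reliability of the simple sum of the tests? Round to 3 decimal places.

Var(G+S) = 2 + 2·[0.09] = 2 + 0.18 = 2.18.
With uncorrelated errors the cross-covariances are all true-score covariance, so they carry over unchanged; only the diagonal terms shrink to ρᵢσᵢ².
True-score variance = [0.61 + 0.62] + 0.18 = 1.23 + 0.18 = 1.41.
Reliability = 1.41 / 2.18 = 0.647.

0.647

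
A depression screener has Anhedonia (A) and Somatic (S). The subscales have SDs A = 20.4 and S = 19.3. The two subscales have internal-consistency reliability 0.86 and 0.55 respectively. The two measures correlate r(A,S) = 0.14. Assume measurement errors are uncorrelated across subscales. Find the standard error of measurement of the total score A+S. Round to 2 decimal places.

Var(total) = 788.65 + 110.242 = 898.892.
True-score variance = 562.767 + 110.242 = 673.009, so reliability = 0.7487.
Error variance = 898.892 − 673.009 = 225.883; SEM = √225.883 = 15.03.

15.03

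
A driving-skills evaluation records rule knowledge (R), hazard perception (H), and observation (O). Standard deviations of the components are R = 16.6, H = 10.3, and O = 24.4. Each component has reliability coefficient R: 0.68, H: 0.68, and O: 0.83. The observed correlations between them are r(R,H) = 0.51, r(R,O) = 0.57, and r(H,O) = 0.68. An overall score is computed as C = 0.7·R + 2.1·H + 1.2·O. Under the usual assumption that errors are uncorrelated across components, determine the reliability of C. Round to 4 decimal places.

0.8858

Var(C) = 0.7²·16.6² + 2.1²·10.3² + 1.2²·24.4² + 2·[1.47·16.6·10.3·0.51 + 0.84·16.6·24.4·0.57 + 2.52·10.3·24.4·0.68] = 1460.2 + 1505.56 = 2965.76.
With uncorrelated errors the cross-covariances are all true-score covariance, so they carry over unchanged; only the diagonal terms shrink to ρᵢσᵢ².
True-score variance = [0.7²·16.6²·0.68 + 2.1²·10.3²·0.68 + 1.2²·24.4²·0.83] + 1505.56 = 1121.53 + 1505.56 = 2627.09.
Reliability = 2627.09 / 2965.76 = 0.8858.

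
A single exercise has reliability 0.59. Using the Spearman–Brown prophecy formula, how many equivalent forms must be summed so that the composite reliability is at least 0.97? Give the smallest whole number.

k ≥ ρ*(1−ρ₁)/(ρ₁(1−ρ*)) = 0.97·0.41 / (0.59·0.03) = 22.469.
Smallest integer k = 23.

23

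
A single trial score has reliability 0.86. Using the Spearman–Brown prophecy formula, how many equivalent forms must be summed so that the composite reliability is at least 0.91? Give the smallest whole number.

k ≥ ρ*(1−ρ₁)/(ρ₁(1−ρ*)) = 0.91·0.14 / (0.86·0.09) = 1.646.
Smallest integer k = 2.

2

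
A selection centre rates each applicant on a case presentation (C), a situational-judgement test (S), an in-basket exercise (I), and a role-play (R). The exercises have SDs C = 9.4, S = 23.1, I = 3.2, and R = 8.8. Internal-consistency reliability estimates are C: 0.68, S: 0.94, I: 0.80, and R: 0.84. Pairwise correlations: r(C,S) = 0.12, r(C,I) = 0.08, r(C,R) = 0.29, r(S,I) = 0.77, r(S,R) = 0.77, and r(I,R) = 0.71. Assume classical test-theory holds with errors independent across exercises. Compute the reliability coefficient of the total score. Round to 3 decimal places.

Var(C+S+I+R) = 9.4² + 23.1² + 3.2² + 8.8² + 2·[9.4·23.1·0.12 + 9.4·3.2·0.08 + 9.4·8.8·0.29 + 23.1·3.2·0.77 + 23.1·8.8·0.77 + 3.2·8.8·0.71] = 709.65 + 571.779 = 1281.43.
With uncorrelated errors the cross-covariances are all true-score covariance, so they carry over unchanged; only the diagonal terms shrink to ρᵢσᵢ².
True-score variance = [9.4²·0.68 + 23.1²·0.94 + 3.2²·0.80 + 8.8²·0.84] + 571.779 = 634.92 + 571.779 = 1206.7.
Reliability = 1206.7 / 1281.43 = 0.942.

0.942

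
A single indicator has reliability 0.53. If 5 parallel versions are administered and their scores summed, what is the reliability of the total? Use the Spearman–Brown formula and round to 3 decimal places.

0.849

ρ_k = kρ / (1 + (k−1)ρ) = 5·0.53 / (1 + 4·0.53) = 2.650 / 3.120 = 0.849.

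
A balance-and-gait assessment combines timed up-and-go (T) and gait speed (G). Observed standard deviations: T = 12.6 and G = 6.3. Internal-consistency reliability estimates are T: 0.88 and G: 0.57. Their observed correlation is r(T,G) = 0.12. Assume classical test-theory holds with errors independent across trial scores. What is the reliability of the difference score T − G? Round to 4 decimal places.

0.7987

Var(T−G) = 12.6² + 6.3² − 2·12.6·6.3·0.12 = 198.45 − 19.0512 = 179.399.
Under uncorrelated errors the observed covariances equal the true-score covariances, so only the own-variance terms attenuate.
True-score variance = [12.6²·0.88 + 6.3²·0.57] − 19.0512 = 162.332 − 19.0512 = 143.281.
Reliability = 143.281 / 179.399 = 0.7987.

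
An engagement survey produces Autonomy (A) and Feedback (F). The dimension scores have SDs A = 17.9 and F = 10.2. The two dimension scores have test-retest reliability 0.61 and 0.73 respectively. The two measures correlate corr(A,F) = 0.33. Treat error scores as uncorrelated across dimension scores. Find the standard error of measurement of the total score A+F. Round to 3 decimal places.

12.371

Var(total) = 424.45 + 120.503 = 544.953.
True-score variance = 271.399 + 120.503 = 391.902, so reliability = 0.7191.
Error variance = 544.953 − 391.902 = 153.051; SEM = √153.051 = 12.371.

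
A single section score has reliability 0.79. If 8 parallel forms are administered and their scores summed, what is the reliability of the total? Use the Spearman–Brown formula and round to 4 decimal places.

0.9678

ρ_k = kρ / (1 + (k−1)ρ) = 8·0.79 / (1 + 7·0.79) = 6.320 / 6.530 = 0.9678.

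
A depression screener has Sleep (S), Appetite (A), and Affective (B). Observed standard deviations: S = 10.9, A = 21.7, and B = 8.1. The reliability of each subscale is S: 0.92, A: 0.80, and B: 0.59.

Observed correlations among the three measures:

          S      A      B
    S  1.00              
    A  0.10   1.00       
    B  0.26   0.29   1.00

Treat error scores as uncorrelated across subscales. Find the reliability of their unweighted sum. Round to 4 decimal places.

0.8465

Var(S+A+B) = 10.9² + 21.7² + 8.1² + 2·[10.9·21.7·0.10 + 10.9·8.1·0.26 + 21.7·8.1·0.29] = 655.31 + 195.163 = 850.473.
With uncorrelated errors the cross-covariances are all true-score covariance, so they carry over unchanged; only the diagonal terms shrink to ρᵢσᵢ².
True-score variance = [10.9²·0.92 + 21.7²·0.80 + 8.1²·0.59] + 195.163 = 524.727 + 195.163 = 719.89.
Reliability = 719.89 / 850.473 = 0.8465.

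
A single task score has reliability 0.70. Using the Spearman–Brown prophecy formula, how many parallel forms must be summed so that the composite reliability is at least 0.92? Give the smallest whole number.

k ≥ ρ*(1−ρ₁)/(ρ₁(1−ρ*)) = 0.92·0.30 / (0.70·0.08) = 4.929.
Smallest integer k = 5.

5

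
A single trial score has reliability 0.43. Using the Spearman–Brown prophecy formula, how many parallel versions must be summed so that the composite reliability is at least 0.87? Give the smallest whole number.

k ≥ ρ*(1−ρ₁)/(ρ₁(1−ρ*)) = 0.87·0.57 / (0.43·0.13) = 8.871.
Smallest integer k = 9.

9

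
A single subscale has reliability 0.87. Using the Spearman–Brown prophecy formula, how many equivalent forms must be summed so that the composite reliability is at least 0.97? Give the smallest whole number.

5

k ≥ ρ*(1−ρ₁)/(ρ₁(1−ρ*)) = 0.97·0.13 / (0.87·0.03) = 4.831.
Smallest integer k = 5.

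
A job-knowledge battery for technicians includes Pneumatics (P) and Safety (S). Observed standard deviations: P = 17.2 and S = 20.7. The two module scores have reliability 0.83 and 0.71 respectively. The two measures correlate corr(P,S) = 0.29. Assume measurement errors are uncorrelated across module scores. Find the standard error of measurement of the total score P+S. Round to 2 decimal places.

Var(total) = 724.33 + 206.503 = 930.833.
True-score variance = 549.775 + 206.503 = 756.278, so reliability = 0.8125.
Error variance = 930.833 − 756.278 = 174.555; SEM = √174.555 = 13.21.

13.21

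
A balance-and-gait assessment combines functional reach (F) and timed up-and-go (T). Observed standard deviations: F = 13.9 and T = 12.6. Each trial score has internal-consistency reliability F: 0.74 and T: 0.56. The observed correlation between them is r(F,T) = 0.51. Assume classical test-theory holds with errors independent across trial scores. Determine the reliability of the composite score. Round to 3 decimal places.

Var(F+T) = 13.9² + 12.6² + 2·[13.9·12.6·0.51] = 351.97 + 178.643 = 530.613.
With uncorrelated errors the cross-covariances are all true-score covariance, so they carry over unchanged; only the diagonal terms shrink to ρᵢσᵢ².
True-score variance = [13.9²·0.74 + 12.6²·0.56] + 178.643 = 231.881 + 178.643 = 410.524.
Reliability = 410.524 / 530.613 = 0.774.

0.774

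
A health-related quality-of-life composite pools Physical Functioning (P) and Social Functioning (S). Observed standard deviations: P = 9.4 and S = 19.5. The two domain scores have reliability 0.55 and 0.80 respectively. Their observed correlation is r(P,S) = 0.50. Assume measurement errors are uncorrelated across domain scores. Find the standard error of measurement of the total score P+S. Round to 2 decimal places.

10.76

Var(total) = 468.61 + 183.3 = 651.91.
True-score variance = 352.798 + 183.3 = 536.098, so reliability = 0.8223.
Error variance = 651.91 − 536.098 = 115.812; SEM = √115.812 = 10.76.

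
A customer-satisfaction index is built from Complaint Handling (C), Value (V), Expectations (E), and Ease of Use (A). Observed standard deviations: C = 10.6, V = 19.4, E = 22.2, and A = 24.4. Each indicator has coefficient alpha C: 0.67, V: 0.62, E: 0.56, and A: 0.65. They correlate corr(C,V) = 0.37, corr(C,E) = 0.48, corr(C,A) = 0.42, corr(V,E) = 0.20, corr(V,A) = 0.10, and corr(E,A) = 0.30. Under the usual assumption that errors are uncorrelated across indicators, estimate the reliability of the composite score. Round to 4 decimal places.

Var(C+V+E+A) = 10.6² + 19.4² + 22.2² + 24.4² + 2·[10.6·19.4·0.37 + 10.6·22.2·0.48 + 10.6·24.4·0.42 + 19.4·22.2·0.20 + 19.4·24.4·0.10 + 22.2·24.4·0.30] = 1576.92 + 1187.29 = 2764.21.
Because errors are independent across components, Cov(Tᵢ,Tⱼ) = Cov(Xᵢ,Xⱼ); the off-diagonal part of the true-score variance is the same as above.
True-score variance = [10.6²·0.67 + 19.4²·0.62 + 22.2²·0.56 + 24.4²·0.65] + 1187.29 = 971.599 + 1187.29 = 2158.89.
Reliability = 2158.89 / 2764.21 = 0.7810.

0.7810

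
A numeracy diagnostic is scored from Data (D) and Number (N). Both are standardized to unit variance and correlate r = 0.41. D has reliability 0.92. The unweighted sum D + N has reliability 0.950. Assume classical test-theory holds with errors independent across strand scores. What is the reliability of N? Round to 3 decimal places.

Var(D+N) = 2 + 2·0.41 = 2.820.
True-score variance = ρ_D + ρ_N + 2·0.41, so 0.950 = (0.92 + ρ_N + 0.82) / 2.820.
ρ_N = 0.950·2.820 − 0.92 − 0.82 = 0.939.

0.939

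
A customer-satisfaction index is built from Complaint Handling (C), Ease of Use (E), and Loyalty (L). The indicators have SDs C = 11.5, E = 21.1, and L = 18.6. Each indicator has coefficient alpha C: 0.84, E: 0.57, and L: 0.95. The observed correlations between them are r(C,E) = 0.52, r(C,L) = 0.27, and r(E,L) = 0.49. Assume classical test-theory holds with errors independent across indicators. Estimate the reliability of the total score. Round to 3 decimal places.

Var(C+E+L) = 11.5² + 21.1² + 18.6² + 2·[11.5·21.1·0.52 + 11.5·18.6·0.27 + 21.1·18.6·0.49] = 923.42 + 752.473 = 1675.89.
Under uncorrelated errors the observed covariances equal the true-score covariances, so only the own-variance terms attenuate.
True-score variance = [11.5²·0.84 + 21.1²·0.57 + 18.6²·0.95] + 752.473 = 693.522 + 752.473 = 1445.99.
Reliability = 1445.99 / 1675.89 = 0.863.

0.863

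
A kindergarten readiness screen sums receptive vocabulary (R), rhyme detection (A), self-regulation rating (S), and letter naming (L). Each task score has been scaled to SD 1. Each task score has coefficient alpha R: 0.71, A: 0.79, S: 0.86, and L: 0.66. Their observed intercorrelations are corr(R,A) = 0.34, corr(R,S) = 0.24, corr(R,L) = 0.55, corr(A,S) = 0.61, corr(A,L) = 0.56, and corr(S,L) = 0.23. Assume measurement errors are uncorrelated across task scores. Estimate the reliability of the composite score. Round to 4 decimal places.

0.8918

Var(R+A+S+L) = 4 + 2·[0.34 + 0.24 + 0.55 + 0.61 + 0.56 + 0.23] = 4 + 5.06 = 9.06.
Because errors are independent across components, Cov(Tᵢ,Tⱼ) = Cov(Xᵢ,Xⱼ); the off-diagonal part of the true-score variance is the same as above.
True-score variance = [0.71 + 0.79 + 0.86 + 0.66] + 5.06 = 3.02 + 5.06 = 8.08.
Reliability = 8.08 / 9.06 = 0.8918.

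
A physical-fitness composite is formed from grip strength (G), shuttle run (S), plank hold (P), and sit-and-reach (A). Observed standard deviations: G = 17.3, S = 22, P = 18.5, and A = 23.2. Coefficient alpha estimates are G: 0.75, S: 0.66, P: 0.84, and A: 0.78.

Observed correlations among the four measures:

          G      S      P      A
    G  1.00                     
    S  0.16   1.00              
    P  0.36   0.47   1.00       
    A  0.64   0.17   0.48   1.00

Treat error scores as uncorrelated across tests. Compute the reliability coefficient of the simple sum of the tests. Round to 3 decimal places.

Var(G+S+P+A) = 17.3² + 22² + 18.5² + 23.2² + 2·[17.3·22·0.16 + 17.3·18.5·0.36 + 17.3·23.2·0.64 + 22·18.5·0.47 + 22·23.2·0.17 + 18.5·23.2·0.48] = 1663.78 + 1834.12 = 3497.9.
With uncorrelated errors the cross-covariances are all true-score covariance, so they carry over unchanged; only the diagonal terms shrink to ρᵢσᵢ².
True-score variance = [17.3²·0.75 + 22²·0.66 + 18.5²·0.84 + 23.2²·0.78] + 1834.12 = 1251.22 + 1834.12 = 3085.34.
Reliability = 3085.34 / 3497.9 = 0.882.

0.882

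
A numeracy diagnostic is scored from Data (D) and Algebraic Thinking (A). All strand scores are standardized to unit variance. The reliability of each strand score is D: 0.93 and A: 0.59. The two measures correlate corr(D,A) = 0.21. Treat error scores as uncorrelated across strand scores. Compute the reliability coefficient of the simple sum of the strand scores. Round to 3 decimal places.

Var(D+A) = 2 + 2·[0.21] = 2 + 0.42 = 2.42.
With uncorrelated errors the cross-covariances are all true-score covariance, so they carry over unchanged; only the diagonal terms shrink to ρᵢσᵢ².
True-score variance = [0.93 + 0.59] + 0.42 = 1.52 + 0.42 = 1.94.
Reliability = 1.94 / 2.42 = 0.802.

0.802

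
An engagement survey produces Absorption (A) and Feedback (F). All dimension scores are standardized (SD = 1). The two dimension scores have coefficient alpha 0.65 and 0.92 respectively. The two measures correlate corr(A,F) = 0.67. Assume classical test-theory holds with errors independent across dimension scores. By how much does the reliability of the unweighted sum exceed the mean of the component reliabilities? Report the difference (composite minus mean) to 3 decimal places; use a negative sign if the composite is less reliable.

Var(sum) = 2 + 1.34 = 3.34; true-score variance = 1.57 + 1.34 = 2.91; composite reliability = 0.8713.
Mean component reliability = 0.7850.
Difference = 0.8713 − 0.7850 = 0.086.

0.086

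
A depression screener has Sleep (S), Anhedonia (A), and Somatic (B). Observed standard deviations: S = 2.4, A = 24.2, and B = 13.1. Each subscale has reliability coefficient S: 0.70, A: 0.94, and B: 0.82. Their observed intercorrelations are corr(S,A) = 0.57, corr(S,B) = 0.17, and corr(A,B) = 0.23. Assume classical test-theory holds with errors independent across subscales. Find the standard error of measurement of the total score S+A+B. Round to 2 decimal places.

8.23

Var(total) = 763.01 + 222.73 = 985.74.
True-score variance = 695.254 + 222.73 = 917.984, so reliability = 0.9313.
Error variance = 985.74 − 917.984 = 67.7562; SEM = √67.7562 = 8.23.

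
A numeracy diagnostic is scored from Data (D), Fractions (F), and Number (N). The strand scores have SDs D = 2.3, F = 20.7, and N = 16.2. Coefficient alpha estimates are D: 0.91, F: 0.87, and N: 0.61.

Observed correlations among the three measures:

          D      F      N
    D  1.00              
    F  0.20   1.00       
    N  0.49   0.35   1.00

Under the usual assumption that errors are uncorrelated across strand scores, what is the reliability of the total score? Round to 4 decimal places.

Var(D+F+N) = 2.3² + 20.7² + 16.2² + 2·[2.3·20.7·0.20 + 2.3·16.2·0.49 + 20.7·16.2·0.35] = 696.22 + 290.297 = 986.517.
Because errors are independent across components, Cov(Tᵢ,Tⱼ) = Cov(Xᵢ,Xⱼ); the off-diagonal part of the true-score variance is the same as above.
True-score variance = [2.3²·0.91 + 20.7²·0.87 + 16.2²·0.61] + 290.297 = 537.689 + 290.297 = 827.985.
Reliability = 827.985 / 986.517 = 0.8393.

0.8393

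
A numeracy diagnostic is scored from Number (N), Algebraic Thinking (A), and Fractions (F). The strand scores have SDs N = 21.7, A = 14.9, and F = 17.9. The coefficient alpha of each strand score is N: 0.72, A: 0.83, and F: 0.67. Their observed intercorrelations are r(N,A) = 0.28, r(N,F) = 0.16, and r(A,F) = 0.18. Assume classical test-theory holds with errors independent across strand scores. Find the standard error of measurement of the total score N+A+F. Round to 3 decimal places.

Var(total) = 1013.31 + 401.378 = 1414.69.
True-score variance = 737.984 + 401.378 = 1139.36, so reliability = 0.8054.
Error variance = 1414.69 − 1139.36 = 275.326; SEM = √275.326 = 16.593.

16.593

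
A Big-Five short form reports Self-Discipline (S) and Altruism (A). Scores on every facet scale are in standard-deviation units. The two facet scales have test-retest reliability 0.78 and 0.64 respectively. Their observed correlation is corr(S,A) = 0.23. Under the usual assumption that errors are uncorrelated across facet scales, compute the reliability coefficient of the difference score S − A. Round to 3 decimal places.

0.623

Var(S−A) = 1 + 1 − 2·0.23 = 2 − 0.46 = 1.54.
Under uncorrelated errors the observed covariances equal the true-score covariances, so only the own-variance terms attenuate.
True-score variance = [0.78 + 0.64] − 0.46 = 1.42 − 0.46 = 0.96.
Reliability = 0.96 / 1.54 = 0.623.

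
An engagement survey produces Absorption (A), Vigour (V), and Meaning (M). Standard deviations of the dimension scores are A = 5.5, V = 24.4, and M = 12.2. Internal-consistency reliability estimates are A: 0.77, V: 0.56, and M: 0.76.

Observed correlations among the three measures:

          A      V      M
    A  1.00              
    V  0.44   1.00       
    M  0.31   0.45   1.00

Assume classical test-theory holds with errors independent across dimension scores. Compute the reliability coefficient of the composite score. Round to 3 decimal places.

0.747

Var(A+V+M) = 5.5² + 24.4² + 12.2² + 2·[5.5·24.4·0.44 + 5.5·12.2·0.31 + 24.4·12.2·0.45] = 774.45 + 427.61 = 1202.06.
Because errors are independent across components, Cov(Tᵢ,Tⱼ) = Cov(Xᵢ,Xⱼ); the off-diagonal part of the true-score variance is the same as above.
True-score variance = [5.5²·0.77 + 24.4²·0.56 + 12.2²·0.76] + 427.61 = 469.812 + 427.61 = 897.422.
Reliability = 897.422 / 1202.06 = 0.747.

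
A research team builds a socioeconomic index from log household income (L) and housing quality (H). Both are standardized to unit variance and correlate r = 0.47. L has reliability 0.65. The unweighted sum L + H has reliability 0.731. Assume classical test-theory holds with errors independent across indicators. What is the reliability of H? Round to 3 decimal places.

Var(L+H) = 2 + 2·0.47 = 2.940.
True-score variance = ρ_L + ρ_H + 2·0.47, so 0.731 = (0.65 + ρ_H + 0.94) / 2.940.
ρ_H = 0.731·2.940 − 0.65 − 0.94 = 0.559.

0.559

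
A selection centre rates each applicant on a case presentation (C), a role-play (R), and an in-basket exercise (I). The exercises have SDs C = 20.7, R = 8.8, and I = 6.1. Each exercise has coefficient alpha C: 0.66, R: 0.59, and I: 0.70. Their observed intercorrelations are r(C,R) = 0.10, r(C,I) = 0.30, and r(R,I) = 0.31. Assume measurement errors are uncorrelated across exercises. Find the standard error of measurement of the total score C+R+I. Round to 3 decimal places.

Var(total) = 543.14 + 145.476 = 688.616.
True-score variance = 354.54 + 145.476 = 500.016, so reliability = 0.7261.
Error variance = 688.616 − 500.016 = 188.6; SEM = √188.6 = 13.733.

13.733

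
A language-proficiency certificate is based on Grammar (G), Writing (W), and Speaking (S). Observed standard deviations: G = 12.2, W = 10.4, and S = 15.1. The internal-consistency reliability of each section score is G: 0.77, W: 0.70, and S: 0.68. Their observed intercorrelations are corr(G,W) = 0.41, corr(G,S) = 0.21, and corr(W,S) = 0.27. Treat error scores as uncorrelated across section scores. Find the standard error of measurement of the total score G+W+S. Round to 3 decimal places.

Var(total) = 485.01 + 266.216 = 751.226.
True-score variance = 345.366 + 266.216 = 611.581, so reliability = 0.8141.
Error variance = 751.226 − 611.581 = 139.644; SEM = √139.644 = 11.817.

11.817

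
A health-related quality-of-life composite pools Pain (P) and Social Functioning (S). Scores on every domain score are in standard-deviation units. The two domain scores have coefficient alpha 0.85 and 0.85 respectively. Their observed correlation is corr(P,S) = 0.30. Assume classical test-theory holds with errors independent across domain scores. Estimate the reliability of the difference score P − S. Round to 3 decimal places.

0.786

Var(P−S) = 1 + 1 − 2·0.30 = 2 − 0.6 = 1.4.
Under uncorrelated errors the observed covariances equal the true-score covariances, so only the own-variance terms attenuate.
True-score variance = [0.85 + 0.85] − 0.6 = 1.7 − 0.6 = 1.1.
Reliability = 1.1 / 1.4 = 0.786.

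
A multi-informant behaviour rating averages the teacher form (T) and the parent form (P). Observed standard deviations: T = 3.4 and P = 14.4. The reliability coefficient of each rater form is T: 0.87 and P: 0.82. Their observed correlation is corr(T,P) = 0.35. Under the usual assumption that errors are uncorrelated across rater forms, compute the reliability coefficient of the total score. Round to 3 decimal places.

0.847

Var(T+P) = 3.4² + 14.4² + 2·[3.4·14.4·0.35] = 218.92 + 34.272 = 253.192.
Under uncorrelated errors the observed covariances equal the true-score covariances, so only the own-variance terms attenuate.
True-score variance = [3.4²·0.87 + 14.4²·0.82] + 34.272 = 180.092 + 34.272 = 214.364.
Reliability = 214.364 / 253.192 = 0.847.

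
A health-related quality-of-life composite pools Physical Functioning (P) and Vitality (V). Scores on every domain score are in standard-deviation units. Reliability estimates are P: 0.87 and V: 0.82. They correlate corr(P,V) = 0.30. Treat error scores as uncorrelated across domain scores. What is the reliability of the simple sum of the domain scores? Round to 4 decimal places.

Var(P+V) = 2 + 2·[0.30] = 2 + 0.6 = 2.6.
Because errors are independent across components, Cov(Tᵢ,Tⱼ) = Cov(Xᵢ,Xⱼ); the off-diagonal part of the true-score variance is the same as above.
True-score variance = [0.87 + 0.82] + 0.6 = 1.69 + 0.6 = 2.29.
Reliability = 2.29 / 2.6 = 0.8808.

0.8808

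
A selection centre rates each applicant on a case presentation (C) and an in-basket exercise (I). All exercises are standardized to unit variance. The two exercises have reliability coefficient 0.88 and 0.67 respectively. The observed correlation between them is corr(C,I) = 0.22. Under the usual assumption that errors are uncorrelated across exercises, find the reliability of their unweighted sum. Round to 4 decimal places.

Var(C+I) = 2 + 2·[0.22] = 2 + 0.44 = 2.44.
With uncorrelated errors the cross-covariances are all true-score covariance, so they carry over unchanged; only the diagonal terms shrink to ρᵢσᵢ².
True-score variance = [0.88 + 0.67] + 0.44 = 1.55 + 0.44 = 1.99.
Reliability = 1.99 / 2.44 = 0.8156.

0.8156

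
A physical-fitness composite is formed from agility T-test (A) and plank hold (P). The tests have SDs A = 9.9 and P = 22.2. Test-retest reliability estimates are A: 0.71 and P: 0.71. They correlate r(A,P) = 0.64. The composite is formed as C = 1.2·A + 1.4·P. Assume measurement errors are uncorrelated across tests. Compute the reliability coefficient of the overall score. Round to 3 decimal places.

0.797

Var(C) = 1.2²·9.9² + 1.4²·22.2² + 2·[1.68·9.9·22.2·0.64] = 1107.1 + 472.615 = 1579.72.
Because errors are independent across components, Cov(Tᵢ,Tⱼ) = Cov(Xᵢ,Xⱼ); the off-diagonal part of the true-score variance is the same as above.
True-score variance = [1.2²·9.9²·0.71 + 1.4²·22.2²·0.71] + 472.615 = 786.042 + 472.615 = 1258.66.
Reliability = 1258.66 / 1579.72 = 0.797.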